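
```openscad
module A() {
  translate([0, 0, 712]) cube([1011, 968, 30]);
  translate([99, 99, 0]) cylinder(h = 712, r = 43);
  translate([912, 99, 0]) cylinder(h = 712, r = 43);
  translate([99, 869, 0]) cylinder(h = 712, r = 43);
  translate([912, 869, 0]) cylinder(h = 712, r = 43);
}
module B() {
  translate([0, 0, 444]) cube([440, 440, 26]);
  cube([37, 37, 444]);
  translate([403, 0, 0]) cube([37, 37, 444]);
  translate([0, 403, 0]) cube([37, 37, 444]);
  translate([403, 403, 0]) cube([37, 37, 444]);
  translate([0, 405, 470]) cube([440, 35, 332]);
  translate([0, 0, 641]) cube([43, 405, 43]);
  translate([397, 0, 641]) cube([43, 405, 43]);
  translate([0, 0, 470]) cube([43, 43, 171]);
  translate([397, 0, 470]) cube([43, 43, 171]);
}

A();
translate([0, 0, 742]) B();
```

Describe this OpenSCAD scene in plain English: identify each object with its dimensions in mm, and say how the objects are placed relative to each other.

A is a rectangular dining table. The top is 1011×968×30 mm with its upper surface at z = 742 mm. It stands on four round legs of 86 mm diameter, each leg's bounding box inset 56 mm from the nearest pair of top edges, running from the floor to the underside of the top.

B is a chair: 440×440 mm seat, 26 mm thick, top at z = 470 mm, on four 37 mm square corner legs flush with the seat edges. A 35 mm thick backrest slab spans the full seat width, extending 332 mm above the seat top, its back face flush with the seat's +y edge. Two armrests of 43×43 mm section run along each side from the seat's front edge to the front of the backrest, top faces 214 mm above the seat top and outer faces flush with the seat's x-edges; a 43×43 mm post under the front of each armrest stands on the seat at the front corner.

The chair is on top of the table.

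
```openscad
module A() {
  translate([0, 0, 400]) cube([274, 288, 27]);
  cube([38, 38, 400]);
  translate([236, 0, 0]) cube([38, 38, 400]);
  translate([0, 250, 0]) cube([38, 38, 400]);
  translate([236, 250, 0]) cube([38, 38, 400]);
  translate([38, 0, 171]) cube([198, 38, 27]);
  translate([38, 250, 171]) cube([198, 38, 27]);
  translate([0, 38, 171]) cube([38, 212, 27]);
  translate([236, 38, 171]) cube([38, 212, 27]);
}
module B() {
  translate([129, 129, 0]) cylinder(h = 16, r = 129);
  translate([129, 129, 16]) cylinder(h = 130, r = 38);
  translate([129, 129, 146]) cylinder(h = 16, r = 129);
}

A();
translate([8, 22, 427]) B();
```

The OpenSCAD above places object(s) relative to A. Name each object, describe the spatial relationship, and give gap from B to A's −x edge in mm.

A is a stool. B is a spool. The spool is on top of the stool. The gap from the spool to the stool's −x edge is 8 mm.

The spool's min-x is at 8; the stool's min-x is 0; gap = 8 mm.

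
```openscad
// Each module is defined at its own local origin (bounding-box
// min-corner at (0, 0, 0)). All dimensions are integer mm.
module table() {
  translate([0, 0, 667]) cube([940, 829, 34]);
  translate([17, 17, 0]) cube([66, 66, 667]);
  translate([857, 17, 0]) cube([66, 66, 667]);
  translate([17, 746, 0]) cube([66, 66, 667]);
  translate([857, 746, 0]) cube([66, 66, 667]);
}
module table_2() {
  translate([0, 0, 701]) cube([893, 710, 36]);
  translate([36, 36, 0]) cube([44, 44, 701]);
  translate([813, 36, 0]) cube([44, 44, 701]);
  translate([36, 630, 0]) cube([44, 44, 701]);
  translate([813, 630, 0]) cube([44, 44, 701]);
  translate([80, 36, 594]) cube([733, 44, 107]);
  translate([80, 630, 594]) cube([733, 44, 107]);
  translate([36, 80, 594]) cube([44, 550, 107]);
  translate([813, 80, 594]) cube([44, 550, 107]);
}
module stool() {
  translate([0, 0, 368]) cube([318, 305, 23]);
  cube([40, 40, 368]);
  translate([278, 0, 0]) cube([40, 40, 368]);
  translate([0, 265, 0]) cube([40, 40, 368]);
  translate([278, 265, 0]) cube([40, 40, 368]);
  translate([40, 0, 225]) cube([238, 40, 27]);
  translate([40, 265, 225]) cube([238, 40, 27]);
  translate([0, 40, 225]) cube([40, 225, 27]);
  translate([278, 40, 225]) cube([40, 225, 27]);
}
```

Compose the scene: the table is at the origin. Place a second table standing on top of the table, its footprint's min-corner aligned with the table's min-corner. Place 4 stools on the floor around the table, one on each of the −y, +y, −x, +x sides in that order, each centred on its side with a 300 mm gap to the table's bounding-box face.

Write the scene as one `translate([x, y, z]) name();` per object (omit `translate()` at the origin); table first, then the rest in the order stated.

table();
translate([0, 0, 701]) table_2();
translate([311, -605, 0]) stool();
translate([311, 1129, 0]) stool();
translate([-618, 262, 0]) stool();
translate([1240, 262, 0]) stool();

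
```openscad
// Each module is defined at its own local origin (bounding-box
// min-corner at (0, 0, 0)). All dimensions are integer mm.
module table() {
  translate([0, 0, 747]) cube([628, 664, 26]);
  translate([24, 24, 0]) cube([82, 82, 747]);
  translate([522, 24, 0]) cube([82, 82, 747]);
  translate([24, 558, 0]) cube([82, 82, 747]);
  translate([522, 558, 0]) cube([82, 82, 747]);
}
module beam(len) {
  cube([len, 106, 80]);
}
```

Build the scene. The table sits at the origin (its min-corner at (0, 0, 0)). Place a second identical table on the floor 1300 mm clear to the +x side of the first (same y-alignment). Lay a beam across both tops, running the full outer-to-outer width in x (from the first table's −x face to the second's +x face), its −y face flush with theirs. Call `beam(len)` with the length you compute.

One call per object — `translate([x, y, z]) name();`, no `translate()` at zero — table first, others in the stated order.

table();
translate([1928, 0, 0]) table();
translate([0, 0, 773]) beam(2556);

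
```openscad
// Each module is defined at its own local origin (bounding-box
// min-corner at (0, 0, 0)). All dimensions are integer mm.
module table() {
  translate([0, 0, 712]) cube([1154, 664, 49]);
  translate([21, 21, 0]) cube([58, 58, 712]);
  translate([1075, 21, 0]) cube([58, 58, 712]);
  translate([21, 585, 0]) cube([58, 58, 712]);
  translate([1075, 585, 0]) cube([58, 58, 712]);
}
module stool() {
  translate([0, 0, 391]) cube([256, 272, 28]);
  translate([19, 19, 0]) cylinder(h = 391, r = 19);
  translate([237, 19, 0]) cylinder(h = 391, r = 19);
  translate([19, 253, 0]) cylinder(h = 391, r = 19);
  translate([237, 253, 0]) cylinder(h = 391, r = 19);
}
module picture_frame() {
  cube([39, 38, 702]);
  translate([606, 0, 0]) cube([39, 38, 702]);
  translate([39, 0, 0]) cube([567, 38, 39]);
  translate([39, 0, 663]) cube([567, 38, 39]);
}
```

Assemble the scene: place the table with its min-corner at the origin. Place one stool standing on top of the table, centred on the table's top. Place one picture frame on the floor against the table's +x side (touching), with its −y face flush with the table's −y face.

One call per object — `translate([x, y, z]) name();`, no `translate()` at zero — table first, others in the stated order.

table();
translate([449, 196, 761]) stool();
translate([1154, 0, 0]) picture_frame();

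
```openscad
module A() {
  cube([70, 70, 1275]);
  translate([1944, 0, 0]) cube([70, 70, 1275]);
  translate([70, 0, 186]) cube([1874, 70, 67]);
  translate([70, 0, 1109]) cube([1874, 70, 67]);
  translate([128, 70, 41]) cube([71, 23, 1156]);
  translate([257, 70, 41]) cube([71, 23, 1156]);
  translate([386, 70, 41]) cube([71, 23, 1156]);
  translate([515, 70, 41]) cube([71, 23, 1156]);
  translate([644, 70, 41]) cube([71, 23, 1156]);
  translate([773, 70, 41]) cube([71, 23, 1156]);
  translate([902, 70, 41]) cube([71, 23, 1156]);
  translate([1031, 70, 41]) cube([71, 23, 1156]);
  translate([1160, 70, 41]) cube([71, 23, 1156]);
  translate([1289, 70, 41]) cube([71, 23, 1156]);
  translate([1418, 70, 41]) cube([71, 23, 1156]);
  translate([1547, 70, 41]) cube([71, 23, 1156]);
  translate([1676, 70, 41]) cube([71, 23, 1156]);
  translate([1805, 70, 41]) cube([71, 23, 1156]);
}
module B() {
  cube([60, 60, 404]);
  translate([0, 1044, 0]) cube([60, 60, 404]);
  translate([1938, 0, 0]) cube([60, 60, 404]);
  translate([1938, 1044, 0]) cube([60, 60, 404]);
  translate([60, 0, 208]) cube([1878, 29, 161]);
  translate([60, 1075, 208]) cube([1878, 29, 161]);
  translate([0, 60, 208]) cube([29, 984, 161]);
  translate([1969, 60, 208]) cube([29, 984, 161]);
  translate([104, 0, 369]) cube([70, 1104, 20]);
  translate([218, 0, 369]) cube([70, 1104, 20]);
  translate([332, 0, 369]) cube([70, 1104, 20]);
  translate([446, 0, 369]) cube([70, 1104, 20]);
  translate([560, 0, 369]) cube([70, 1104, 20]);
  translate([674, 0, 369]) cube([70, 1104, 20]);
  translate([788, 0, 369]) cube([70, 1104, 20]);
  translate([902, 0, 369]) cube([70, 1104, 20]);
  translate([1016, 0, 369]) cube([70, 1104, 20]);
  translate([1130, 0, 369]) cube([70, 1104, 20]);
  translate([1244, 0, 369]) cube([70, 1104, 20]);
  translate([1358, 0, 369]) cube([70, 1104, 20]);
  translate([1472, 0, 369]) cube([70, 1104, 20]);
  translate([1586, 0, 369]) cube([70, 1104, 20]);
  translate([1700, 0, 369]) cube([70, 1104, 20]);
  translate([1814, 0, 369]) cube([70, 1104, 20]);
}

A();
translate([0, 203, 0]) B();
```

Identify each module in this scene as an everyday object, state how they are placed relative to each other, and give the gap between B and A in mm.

A is a fence section. B is a bed frame. The bed frame is on the floor beside the fence section on its +y side. The gap between the bed frame and the fence section is 110 mm.

The bed frame's nearest face is 110 mm from the fence section's +y face.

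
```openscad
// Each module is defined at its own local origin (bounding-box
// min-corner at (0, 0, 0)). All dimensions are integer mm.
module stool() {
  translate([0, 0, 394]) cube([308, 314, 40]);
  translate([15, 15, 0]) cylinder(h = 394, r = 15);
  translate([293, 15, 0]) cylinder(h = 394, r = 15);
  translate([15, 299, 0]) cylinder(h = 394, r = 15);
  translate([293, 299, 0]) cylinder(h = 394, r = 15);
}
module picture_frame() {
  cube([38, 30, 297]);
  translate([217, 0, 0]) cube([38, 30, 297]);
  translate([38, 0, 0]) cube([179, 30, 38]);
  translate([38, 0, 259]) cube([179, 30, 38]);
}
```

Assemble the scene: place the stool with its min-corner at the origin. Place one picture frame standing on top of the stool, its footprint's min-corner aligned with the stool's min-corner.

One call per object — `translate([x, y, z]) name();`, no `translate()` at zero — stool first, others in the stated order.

stool();
translate([0, 0, 434]) picture_frame();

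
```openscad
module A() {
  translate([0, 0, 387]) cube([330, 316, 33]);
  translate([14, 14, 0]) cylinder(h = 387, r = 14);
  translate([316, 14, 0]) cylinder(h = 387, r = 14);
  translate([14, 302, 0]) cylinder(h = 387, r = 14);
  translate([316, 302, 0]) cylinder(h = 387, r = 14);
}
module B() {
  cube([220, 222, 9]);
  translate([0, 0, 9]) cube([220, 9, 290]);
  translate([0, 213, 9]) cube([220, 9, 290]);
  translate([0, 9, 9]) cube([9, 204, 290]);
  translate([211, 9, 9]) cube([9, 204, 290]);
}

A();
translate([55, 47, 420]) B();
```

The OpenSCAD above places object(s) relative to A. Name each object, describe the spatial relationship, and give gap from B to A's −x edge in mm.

The open box's min-x is at 55; the stool's min-x is 0; gap = 55 mm.

A is a stool. B is an open box. The open box is on top of the stool, centred. The gap from the open box to the stool's −x edge is 55 mm.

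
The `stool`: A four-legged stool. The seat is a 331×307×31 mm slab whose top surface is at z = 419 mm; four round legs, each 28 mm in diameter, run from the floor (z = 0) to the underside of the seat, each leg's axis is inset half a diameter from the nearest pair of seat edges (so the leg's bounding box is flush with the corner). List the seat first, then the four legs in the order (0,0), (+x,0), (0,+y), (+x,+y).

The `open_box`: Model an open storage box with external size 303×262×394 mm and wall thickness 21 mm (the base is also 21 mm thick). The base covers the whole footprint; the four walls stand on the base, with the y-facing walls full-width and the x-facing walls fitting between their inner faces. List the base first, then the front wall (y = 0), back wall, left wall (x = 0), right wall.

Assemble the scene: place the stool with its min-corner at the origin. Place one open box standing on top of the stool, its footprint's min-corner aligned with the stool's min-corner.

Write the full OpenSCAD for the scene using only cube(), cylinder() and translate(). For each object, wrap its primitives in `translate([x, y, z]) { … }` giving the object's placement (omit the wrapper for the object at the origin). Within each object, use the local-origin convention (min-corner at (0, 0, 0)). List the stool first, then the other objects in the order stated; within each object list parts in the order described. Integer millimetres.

translate([0, 0, 388]) cube([331, 307, 31]);
translate([14, 14, 0]) cylinder(h = 388, r = 14);
translate([317, 14, 0]) cylinder(h = 388, r = 14);
translate([14, 293, 0]) cylinder(h = 388, r = 14);
translate([317, 293, 0]) cylinder(h = 388, r = 14);
translate([0, 0, 419]) {
  cube([303, 262, 21]);
  translate([0, 0, 21]) cube([303, 21, 373]);
  translate([0, 241, 21]) cube([303, 21, 373]);
  translate([0, 21, 21]) cube([21, 220, 373]);
  translate([282, 21, 21]) cube([21, 220, 373]);
}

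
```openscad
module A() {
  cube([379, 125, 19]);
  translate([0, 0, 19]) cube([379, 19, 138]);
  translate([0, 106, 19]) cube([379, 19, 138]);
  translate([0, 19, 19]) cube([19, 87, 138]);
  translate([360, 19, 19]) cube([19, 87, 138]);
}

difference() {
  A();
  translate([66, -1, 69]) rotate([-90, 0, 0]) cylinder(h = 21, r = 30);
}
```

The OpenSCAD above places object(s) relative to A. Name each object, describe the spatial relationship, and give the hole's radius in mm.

The subtracted cylinder has r = 30 mm.

A is an open box. The open box has a circular hole through its front wall. The hole's radius is 30 mm.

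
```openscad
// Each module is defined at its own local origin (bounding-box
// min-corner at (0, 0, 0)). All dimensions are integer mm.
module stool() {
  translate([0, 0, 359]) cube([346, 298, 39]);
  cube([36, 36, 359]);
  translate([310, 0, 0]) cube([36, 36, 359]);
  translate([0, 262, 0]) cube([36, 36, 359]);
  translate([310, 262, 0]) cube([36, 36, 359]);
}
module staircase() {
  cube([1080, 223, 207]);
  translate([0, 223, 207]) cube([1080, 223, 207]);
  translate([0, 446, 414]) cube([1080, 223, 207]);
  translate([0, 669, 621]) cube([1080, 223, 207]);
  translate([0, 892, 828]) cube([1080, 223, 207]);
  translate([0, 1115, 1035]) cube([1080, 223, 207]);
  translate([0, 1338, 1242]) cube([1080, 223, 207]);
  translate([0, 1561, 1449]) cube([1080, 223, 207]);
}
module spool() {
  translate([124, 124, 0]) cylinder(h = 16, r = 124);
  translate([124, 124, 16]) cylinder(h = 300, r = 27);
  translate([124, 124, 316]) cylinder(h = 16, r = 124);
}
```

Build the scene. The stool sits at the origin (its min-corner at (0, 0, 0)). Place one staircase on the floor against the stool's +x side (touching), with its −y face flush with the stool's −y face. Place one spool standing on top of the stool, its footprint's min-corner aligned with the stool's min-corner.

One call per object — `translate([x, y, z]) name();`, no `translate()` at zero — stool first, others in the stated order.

stool();
translate([346, 0, 0]) staircase();
translate([0, 0, 398]) spool();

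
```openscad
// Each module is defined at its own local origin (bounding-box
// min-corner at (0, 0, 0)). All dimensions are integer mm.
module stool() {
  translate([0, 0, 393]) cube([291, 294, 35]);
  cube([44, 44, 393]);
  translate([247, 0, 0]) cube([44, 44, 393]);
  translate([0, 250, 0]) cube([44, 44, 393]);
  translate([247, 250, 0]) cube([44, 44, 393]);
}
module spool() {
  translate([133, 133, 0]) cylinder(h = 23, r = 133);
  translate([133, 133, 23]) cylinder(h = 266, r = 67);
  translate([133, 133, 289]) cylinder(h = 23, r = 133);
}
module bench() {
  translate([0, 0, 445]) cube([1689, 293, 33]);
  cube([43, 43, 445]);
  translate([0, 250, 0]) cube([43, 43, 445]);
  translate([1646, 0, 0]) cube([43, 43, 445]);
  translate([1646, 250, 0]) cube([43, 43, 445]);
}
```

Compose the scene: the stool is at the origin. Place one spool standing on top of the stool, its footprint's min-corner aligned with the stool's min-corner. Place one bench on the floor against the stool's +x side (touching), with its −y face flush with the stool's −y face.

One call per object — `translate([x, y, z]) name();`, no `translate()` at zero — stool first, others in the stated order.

stool();
translate([0, 0, 428]) spool();
translate([291, 0, 0]) bench();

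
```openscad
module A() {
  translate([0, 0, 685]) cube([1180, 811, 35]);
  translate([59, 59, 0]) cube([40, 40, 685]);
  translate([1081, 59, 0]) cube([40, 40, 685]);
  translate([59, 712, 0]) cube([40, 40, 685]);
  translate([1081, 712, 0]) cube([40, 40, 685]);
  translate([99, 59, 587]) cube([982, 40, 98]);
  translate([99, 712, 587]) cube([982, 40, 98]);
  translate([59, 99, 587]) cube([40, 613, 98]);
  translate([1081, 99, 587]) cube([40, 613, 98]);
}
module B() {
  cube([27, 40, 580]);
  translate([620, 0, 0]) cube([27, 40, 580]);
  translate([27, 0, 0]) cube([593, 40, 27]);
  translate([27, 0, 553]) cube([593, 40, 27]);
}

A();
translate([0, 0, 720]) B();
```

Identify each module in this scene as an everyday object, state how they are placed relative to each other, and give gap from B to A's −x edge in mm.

A is a table. B is a picture frame. The picture frame is on top of the table. The gap from the picture frame to the table's −x edge is 0 mm.

The picture frame's min-x is at 0; the table's min-x is 0; gap = 0 mm.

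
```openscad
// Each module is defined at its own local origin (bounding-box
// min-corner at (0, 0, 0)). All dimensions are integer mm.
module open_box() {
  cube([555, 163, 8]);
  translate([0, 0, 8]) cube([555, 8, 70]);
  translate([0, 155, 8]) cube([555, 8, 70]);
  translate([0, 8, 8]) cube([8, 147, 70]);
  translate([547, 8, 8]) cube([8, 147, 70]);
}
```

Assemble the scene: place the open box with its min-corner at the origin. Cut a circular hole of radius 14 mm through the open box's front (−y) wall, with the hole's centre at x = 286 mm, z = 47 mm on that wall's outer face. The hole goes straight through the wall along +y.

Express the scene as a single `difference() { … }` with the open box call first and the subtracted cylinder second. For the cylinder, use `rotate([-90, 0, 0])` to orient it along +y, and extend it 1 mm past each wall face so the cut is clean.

difference() {
  open_box();
  translate([286, -1, 47]) rotate([-90, 0, 0]) cylinder(h = 10, r = 14);
}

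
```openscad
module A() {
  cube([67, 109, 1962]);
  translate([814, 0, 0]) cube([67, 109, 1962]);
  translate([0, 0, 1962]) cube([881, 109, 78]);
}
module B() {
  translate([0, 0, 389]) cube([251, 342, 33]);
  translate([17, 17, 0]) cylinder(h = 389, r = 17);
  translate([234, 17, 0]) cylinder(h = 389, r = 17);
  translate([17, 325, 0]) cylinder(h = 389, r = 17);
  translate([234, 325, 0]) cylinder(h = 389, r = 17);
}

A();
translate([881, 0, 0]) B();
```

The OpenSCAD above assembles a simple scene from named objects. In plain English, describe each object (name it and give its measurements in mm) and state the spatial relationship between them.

A is a door frame. The clear opening is 747 mm wide and 1962 mm high. Two 67 mm wide jambs, 109 mm deep, stand either side of the opening from the floor to the top of the opening. A 78 mm thick head sits across the top of both jambs, spanning the full outside width of the frame.

B is a four-legged stool. The seat is 251×342 mm, 33 mm thick, top at z = 422 mm. It stands on four round legs, each 34 mm in diameter, from z = 0 to the seat underside, each leg's axis is inset half a diameter from the nearest pair of seat edges (so the leg's bounding box is flush with the corner).

The stool is against the door frame's +x side, with their −y faces flush.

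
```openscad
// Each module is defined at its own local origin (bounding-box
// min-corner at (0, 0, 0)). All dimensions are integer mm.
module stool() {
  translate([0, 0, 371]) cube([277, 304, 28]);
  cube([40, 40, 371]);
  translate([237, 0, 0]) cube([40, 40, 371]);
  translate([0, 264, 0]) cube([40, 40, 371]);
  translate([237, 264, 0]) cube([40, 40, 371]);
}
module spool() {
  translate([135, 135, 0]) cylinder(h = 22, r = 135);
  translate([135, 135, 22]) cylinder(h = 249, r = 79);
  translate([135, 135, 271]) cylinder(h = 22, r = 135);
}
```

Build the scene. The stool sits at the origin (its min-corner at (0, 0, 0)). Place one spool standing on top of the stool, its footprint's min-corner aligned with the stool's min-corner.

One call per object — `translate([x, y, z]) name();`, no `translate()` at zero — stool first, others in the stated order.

stool();
translate([0, 0, 399]) spool();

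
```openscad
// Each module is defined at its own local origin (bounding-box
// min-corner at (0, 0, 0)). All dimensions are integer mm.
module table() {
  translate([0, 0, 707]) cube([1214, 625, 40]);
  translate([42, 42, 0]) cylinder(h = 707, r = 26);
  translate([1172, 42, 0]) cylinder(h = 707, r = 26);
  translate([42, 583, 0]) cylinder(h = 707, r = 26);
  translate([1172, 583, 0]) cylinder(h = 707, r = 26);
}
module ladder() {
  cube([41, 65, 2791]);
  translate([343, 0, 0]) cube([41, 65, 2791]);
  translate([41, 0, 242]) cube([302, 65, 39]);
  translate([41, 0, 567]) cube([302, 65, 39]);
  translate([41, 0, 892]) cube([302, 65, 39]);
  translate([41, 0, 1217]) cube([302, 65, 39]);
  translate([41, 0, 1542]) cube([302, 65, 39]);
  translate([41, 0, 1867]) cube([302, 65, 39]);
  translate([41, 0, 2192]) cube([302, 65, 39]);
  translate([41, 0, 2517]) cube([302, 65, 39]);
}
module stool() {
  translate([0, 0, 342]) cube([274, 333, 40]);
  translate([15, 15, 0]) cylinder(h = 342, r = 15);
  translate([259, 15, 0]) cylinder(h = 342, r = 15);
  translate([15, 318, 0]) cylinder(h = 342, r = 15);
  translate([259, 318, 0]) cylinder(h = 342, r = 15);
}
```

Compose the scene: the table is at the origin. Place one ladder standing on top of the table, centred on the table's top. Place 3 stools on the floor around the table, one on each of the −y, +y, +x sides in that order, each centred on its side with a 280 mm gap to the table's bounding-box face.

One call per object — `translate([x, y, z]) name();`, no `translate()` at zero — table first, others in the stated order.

table();
translate([415, 280, 747]) ladder();
translate([470, -613, 0]) stool();
translate([470, 905, 0]) stool();
translate([1494, 146, 0]) stool();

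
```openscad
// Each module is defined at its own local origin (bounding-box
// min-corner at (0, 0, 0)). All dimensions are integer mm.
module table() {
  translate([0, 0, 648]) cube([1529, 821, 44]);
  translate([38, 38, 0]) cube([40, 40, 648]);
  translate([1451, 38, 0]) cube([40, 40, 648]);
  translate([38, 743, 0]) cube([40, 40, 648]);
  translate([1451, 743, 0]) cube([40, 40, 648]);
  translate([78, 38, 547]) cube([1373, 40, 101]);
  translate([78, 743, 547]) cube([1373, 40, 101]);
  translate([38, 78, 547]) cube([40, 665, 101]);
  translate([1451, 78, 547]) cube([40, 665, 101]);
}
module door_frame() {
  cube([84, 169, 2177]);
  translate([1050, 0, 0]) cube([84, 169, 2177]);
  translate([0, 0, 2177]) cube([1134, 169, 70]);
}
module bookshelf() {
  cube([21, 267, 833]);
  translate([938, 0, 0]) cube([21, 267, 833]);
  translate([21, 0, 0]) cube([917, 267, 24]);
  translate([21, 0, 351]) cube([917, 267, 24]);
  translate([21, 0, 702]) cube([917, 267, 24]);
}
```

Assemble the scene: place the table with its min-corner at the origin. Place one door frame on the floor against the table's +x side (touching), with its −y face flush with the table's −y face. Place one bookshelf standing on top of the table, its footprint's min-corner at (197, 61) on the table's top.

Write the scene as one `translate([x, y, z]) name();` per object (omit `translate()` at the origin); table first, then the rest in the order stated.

table();
translate([1529, 0, 0]) door_frame();
translate([197, 61, 692]) bookshelf();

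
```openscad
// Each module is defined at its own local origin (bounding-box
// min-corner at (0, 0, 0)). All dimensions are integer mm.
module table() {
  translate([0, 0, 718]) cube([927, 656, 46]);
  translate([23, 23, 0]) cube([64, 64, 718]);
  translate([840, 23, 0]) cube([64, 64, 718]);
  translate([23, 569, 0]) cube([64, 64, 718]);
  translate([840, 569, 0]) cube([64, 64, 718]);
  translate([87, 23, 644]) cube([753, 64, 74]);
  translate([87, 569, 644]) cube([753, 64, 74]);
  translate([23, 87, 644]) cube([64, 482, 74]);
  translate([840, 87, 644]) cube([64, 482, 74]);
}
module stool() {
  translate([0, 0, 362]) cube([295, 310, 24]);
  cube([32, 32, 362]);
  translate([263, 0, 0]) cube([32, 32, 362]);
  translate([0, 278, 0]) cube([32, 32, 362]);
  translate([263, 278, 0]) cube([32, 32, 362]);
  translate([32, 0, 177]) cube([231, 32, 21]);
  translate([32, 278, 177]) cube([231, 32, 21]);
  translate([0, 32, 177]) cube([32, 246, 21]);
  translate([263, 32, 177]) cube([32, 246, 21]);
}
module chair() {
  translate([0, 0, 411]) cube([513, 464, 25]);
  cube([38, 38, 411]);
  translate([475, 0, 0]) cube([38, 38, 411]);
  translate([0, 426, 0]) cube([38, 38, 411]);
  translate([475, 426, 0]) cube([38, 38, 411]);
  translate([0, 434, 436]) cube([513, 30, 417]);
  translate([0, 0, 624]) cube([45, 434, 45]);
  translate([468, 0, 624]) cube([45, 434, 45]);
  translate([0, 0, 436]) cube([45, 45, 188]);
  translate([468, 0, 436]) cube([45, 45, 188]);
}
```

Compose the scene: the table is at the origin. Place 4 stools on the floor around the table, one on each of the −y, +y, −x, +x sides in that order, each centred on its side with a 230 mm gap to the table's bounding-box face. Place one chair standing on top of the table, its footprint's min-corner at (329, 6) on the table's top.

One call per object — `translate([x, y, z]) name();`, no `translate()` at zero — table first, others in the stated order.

table();
translate([316, -540, 0]) stool();
translate([316, 886, 0]) stool();
translate([-525, 173, 0]) stool();
translate([1157, 173, 0]) stool();
translate([329, 6, 764]) chair();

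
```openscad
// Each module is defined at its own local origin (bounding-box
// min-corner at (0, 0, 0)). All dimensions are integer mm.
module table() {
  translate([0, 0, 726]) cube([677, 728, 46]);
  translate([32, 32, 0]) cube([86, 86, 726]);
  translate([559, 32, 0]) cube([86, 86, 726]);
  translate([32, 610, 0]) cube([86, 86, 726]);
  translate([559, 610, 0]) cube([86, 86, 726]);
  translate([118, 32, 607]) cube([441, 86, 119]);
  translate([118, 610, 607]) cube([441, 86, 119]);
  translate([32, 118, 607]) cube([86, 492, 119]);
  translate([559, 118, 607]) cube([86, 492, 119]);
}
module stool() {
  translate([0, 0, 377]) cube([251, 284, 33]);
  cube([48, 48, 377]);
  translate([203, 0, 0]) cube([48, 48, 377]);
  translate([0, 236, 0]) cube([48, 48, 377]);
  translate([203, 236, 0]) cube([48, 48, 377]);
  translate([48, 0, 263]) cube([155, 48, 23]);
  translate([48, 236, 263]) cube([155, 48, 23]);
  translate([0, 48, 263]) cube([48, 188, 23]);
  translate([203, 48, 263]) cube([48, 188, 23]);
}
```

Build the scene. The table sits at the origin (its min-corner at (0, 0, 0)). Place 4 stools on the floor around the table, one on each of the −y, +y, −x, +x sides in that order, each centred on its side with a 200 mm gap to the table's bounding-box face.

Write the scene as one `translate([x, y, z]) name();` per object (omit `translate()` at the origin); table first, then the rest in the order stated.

table();
translate([213, -484, 0]) stool();
translate([213, 928, 0]) stool();
translate([-451, 222, 0]) stool();
translate([877, 222, 0]) stool();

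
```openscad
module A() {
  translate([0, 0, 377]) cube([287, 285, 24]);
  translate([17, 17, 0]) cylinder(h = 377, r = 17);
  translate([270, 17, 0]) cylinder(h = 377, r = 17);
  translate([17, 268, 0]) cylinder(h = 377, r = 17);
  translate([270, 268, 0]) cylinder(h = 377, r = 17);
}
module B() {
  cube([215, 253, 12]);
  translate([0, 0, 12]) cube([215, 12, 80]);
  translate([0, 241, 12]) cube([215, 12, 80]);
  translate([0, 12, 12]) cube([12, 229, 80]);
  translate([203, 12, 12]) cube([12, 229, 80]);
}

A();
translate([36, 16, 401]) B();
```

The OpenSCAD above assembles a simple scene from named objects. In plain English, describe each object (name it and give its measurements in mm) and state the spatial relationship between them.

A is a four-legged stool. The seat is 287×285 mm, 24 mm thick, top at z = 401 mm. It stands on four round legs, each 34 mm in diameter, from z = 0 to the seat underside, each leg's axis is inset half a diameter from the nearest pair of seat edges (so the leg's bounding box is flush with the corner).

B is an open storage box with external size 215×253×92 mm and wall thickness 12 mm (the base is also 12 mm thick). The base covers the whole footprint; the four walls stand on the base, with the y-facing walls full-width and the x-facing walls fitting between their inner faces.

The open box is on top of the stool, centred.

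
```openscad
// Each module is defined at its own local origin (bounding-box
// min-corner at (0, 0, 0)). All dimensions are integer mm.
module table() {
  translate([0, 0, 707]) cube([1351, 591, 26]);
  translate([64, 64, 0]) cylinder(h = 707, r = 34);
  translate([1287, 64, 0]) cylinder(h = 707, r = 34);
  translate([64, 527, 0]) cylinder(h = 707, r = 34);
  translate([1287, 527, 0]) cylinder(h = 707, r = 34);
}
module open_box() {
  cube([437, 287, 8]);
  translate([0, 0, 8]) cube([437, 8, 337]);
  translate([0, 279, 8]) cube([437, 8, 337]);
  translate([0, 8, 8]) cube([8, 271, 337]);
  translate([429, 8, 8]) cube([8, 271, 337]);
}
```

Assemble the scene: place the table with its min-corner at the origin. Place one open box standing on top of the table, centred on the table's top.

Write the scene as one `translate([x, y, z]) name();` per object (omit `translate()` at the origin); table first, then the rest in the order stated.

table();
translate([457, 152, 733]) open_box();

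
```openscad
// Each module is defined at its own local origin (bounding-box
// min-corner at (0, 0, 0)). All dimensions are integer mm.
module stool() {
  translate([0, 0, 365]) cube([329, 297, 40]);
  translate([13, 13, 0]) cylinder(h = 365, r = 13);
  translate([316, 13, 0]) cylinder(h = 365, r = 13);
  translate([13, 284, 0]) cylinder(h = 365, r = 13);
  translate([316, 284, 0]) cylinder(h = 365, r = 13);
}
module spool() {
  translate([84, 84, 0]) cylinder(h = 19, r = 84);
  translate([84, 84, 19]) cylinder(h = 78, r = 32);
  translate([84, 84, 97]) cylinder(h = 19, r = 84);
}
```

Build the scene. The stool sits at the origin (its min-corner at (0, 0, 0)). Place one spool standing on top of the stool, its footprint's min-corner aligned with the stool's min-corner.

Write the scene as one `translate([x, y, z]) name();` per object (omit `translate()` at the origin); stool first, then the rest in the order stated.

stool();
translate([0, 0, 405]) spool();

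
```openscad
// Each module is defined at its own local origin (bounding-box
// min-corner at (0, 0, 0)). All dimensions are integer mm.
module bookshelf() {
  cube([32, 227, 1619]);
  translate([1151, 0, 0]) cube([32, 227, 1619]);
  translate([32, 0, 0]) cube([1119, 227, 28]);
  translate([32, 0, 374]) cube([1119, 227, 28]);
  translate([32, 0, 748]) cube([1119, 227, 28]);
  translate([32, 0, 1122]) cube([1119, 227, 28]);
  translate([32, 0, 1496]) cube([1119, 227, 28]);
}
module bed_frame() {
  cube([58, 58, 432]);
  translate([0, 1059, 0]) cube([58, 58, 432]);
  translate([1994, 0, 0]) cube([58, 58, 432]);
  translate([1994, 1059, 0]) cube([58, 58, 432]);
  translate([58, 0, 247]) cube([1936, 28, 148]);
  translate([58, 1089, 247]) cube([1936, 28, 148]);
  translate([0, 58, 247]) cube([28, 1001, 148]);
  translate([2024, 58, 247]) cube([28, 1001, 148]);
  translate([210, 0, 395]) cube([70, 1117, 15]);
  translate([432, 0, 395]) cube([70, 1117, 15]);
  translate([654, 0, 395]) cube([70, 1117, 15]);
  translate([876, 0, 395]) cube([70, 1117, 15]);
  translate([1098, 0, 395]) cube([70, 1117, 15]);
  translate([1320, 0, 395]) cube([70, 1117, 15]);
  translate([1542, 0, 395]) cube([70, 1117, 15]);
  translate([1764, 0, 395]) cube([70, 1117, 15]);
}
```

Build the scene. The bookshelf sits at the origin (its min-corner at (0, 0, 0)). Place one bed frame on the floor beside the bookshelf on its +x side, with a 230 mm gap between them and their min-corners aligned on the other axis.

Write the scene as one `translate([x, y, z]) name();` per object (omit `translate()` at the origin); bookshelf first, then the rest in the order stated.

bookshelf();
translate([1413, 0, 0]) bed_frame();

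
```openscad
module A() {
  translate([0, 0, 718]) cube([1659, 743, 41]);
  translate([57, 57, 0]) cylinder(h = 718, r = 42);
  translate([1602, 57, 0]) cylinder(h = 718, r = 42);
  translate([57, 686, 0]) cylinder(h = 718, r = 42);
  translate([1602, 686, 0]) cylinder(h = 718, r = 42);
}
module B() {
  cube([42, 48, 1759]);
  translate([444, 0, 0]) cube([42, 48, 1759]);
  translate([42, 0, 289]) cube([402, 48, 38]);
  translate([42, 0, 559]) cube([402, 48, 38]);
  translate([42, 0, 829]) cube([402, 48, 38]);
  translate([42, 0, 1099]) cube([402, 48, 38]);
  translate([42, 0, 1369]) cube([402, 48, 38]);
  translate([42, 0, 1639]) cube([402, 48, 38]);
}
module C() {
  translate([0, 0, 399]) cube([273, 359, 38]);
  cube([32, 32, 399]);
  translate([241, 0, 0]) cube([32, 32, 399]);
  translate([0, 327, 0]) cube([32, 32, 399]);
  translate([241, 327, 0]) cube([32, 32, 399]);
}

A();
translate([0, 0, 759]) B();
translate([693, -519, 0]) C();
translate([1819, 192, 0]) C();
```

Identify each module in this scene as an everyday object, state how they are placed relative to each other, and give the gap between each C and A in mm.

Each stool's nearest face is 160 mm from the table's bounding box.

A is a table. B is a ladder. C is a stool. The ladder is on top of the table. Two stools sit around the table at the −y, +x sides. The gap between each stool and the table is 160 mm.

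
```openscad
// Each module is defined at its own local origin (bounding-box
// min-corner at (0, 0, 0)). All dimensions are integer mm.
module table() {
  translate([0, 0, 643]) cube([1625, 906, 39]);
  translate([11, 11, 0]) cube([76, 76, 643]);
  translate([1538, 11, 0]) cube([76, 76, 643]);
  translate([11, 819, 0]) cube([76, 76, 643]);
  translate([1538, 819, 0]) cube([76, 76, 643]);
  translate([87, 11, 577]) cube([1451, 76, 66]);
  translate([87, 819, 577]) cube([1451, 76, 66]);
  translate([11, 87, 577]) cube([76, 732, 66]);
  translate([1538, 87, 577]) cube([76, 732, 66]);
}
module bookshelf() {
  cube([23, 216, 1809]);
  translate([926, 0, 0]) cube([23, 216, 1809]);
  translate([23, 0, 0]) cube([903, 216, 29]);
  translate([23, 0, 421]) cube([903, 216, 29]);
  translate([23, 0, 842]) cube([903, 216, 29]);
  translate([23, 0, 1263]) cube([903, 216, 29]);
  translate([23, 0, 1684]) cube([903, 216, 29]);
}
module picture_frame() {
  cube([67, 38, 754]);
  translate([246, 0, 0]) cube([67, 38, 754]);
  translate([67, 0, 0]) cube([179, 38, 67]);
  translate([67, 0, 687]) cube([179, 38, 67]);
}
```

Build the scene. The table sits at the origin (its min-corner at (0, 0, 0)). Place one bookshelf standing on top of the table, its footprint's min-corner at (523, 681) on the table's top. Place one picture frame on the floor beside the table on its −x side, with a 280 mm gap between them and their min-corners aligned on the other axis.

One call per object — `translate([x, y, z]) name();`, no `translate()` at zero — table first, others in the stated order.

table();
translate([523, 681, 682]) bookshelf();
translate([-593, 0, 0]) picture_frame();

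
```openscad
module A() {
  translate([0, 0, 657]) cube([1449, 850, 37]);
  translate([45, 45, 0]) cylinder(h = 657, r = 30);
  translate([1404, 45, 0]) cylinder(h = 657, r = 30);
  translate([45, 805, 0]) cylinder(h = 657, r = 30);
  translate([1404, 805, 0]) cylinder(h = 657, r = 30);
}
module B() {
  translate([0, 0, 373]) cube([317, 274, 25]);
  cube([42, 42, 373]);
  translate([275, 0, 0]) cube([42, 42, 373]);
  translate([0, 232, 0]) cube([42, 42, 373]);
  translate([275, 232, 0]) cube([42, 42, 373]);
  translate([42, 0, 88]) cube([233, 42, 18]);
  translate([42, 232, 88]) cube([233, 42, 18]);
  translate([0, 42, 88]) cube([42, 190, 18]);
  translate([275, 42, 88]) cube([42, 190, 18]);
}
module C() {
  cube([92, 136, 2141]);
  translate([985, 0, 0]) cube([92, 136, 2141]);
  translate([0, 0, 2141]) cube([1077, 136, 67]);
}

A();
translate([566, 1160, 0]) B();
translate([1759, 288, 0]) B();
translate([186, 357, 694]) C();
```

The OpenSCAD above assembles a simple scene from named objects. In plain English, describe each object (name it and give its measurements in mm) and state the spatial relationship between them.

A is a table with a 1449×850 mm rectangular top, 37 mm thick, top surface at z = 694 mm, supported by four round legs of 60 mm diameter, each leg's bounding box inset 15 mm from the nearest pair of top edges, running from the floor.

B is a simple wooden stool: a rectangular seat 317 mm (x) by 274 mm (y), 25 mm thick, top face at z = 398 mm, on four square legs, each 42×42 mm in cross-section. The legs rest on z = 0, each flush with a corner of the seat. Four stretchers, 42 mm wide and 18 mm tall, connect adjacent legs with their undersides at z = 88 mm, each running between the inner faces of the legs it joins and aligned with the legs' outer faces on the other axis.

C is a door frame. The clear opening is 893 mm wide and 2141 mm high. Two 92 mm wide jambs, 136 mm deep, stand either side of the opening from the floor to the top of the opening. A 67 mm thick head sits across the top of both jambs, spanning the full outside width of the frame.

Two stools sit around the table at the +y, +x sides. The door frame is on top of the table, centred.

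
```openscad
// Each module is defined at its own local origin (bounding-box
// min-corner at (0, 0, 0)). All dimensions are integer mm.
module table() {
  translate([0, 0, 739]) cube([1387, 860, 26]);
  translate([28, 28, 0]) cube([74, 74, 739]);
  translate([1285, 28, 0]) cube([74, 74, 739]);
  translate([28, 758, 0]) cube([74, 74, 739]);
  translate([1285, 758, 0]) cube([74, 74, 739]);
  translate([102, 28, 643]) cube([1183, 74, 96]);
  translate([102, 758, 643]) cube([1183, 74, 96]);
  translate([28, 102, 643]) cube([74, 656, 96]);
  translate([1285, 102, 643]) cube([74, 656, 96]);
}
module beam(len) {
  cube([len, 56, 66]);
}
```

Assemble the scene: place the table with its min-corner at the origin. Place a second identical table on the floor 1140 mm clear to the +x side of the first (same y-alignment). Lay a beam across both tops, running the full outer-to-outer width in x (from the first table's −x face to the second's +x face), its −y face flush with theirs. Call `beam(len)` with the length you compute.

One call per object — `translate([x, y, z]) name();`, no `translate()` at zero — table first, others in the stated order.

table();
translate([2527, 0, 0]) table();
translate([0, 0, 765]) beam(3914);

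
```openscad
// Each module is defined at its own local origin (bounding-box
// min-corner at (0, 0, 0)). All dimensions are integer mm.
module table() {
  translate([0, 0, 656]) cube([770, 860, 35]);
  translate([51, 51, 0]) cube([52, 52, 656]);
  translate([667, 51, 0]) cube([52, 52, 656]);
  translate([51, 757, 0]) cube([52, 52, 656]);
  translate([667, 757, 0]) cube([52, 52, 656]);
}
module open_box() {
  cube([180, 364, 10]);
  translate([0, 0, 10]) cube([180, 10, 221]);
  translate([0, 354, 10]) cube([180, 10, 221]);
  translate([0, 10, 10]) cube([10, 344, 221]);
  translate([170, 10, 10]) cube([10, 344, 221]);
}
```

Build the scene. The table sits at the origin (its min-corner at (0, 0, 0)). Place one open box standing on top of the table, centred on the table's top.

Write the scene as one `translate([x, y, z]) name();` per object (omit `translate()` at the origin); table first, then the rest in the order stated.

table();
translate([295, 248, 691]) open_box();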